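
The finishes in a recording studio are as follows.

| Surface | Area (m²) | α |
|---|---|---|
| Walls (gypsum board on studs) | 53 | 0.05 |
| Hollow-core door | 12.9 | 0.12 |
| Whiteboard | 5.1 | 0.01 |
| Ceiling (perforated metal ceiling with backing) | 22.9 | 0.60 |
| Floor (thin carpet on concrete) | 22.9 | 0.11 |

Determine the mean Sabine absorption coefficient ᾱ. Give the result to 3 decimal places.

0.176

Total surface area S = 116.8 m².
Weighted sum Σ Sα = 20.508.
ᾱ = 20.508 / 116.8 = 0.176.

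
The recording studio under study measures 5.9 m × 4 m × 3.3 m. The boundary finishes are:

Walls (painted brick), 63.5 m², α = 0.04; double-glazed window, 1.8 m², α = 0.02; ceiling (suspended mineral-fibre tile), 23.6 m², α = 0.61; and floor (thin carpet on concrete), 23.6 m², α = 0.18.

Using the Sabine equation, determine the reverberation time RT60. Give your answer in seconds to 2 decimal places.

Equivalent absorption area: A = 63.5·0.04 + 1.8·0.02 + 23.6·0.61 + 23.6·0.18 = 21.220 m².
Room volume: 77.88 m³.
Sabine: RT60 = 0.161 × 77.88 / 21.220 = 0.59 s.

0.59 s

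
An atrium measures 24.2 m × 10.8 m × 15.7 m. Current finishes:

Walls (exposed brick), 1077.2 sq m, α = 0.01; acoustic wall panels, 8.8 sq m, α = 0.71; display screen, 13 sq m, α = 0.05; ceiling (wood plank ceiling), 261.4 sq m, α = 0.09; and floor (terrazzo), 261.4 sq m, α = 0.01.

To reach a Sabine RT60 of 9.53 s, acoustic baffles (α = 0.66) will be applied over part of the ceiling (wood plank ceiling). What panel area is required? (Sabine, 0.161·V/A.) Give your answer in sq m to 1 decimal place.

A₁ = Σ Sᵢαᵢ = 1077.2·0.01 + 8.8·0.71 + 13·0.05 + 261.4·0.09 + 261.4·0.01 = 43.810 sabins.
Required A₂ = 0.161·4103.352/9.53 = 69.322 sabins.
Absorption to add: 69.322 − 43.810 = 25.512 sabins.
Net gain per sq m: Δα = 0.66 − 0.09 = 0.57.
Panel area = 25.512 / 0.57 = 44.8 sq m.

44.8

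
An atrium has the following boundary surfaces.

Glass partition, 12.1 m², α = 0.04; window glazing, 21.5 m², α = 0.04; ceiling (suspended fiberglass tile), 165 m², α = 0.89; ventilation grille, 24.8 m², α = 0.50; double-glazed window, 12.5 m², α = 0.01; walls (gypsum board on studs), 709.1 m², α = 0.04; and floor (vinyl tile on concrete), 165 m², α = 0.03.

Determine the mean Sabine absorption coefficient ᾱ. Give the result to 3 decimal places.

Total surface area S = 1110.0 m².
Σ(Sᵢαᵢ) = 12.1×0.04 + 21.5×0.04 + 165×0.89 + 24.8×0.50 + 12.5×0.01 + 709.1×0.04 + 165×0.03 = 194.033.
ᾱ = A/S = 0.175.

0.175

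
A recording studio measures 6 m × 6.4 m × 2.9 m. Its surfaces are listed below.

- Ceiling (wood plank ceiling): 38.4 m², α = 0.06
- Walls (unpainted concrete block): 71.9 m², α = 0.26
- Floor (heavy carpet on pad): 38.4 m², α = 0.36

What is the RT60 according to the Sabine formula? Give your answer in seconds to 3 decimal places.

Total absorption A = 38.4*0.06 + 71.9*0.26 + 38.4*0.36
  = 2.304 + 18.694 + 13.824 = 34.822 m² sabins.
Room volume: 111.36 m³.
Sabine: RT60 = 0.161 × 111.36 / 34.822 = 0.515 s.

0.515 seconds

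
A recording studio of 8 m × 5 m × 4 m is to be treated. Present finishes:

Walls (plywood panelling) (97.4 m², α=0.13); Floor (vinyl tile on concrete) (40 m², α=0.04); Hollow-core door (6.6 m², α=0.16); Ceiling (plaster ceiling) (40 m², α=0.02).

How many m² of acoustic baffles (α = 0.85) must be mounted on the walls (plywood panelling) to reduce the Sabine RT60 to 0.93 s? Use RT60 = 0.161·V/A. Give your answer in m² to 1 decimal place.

Summing Sᵢαᵢ: 12.662 + 1.600 + 1.056 + 0.800 → A₁ = 16.118 sabins.
Required A₂ = 0.161·160/0.93 = 27.699 sabins.
ΔA needed = 27.699 − 16.118 = 11.581 sabins.
Net gain per m²: Δα = 0.85 − 0.13 = 0.72.
Panel area = 11.581 / 0.72 = 16.1 m².

16.1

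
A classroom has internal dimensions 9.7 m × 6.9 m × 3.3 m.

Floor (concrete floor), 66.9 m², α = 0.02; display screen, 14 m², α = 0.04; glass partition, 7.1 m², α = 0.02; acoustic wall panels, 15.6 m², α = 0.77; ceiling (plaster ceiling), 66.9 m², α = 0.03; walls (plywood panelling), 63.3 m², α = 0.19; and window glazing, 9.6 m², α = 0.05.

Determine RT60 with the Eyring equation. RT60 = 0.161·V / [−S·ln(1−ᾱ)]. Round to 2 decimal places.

1.17 s

S = Σ Sᵢ = 243.4 m².
Σ(Sᵢαᵢ) = 66.9·0.02 + 14·0.04 + 7.1·0.02 + 15.6·0.77 + 66.9·0.03 + 63.3·0.19 + 9.6·0.05 = 28.566.
ᾱ = 28.566 / 243.4 = 0.1174.
−S·ln(1−ᾱ) = −243.4 × ln(1 − 0.1174) = 30.397.
V = 9.7 × 6.9 × 3.3 = 220.869 m³.
T = 0.161·V/[−S·ln(1−ᾱ)] = 0.161·220.869/30.397 = 1.17 s.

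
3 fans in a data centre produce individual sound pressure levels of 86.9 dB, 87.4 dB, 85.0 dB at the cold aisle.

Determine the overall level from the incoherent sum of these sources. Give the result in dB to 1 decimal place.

91.3 dB

Sum in the linear (power) domain: Σ 10^(Lᵢ/10) = 10^(86.9/10) + 10^(87.4/10) + 10^(85.0/10) = 1.356e+09.
Back to dB: 10·log₁₀ Σ = 91.3 dB.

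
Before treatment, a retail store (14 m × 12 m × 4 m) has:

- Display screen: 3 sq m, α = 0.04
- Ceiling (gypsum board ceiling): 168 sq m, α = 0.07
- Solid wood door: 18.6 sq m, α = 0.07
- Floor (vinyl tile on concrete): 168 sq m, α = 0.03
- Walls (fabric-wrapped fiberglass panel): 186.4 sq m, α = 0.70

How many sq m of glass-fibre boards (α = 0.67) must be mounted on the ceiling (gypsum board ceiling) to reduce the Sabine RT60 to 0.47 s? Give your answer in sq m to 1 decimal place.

135.8

A₁ = Σ Sᵢαᵢ = 3*0.04 + 168*0.07 + 18.6*0.07 + 168*0.03 + 186.4*0.70 = 148.702 sabins.
V = 672 m³. Target absorption A₂ = 0.161 × 672 / 0.47 = 230.196 sabins.
Absorption to add: 230.196 − 148.702 = 81.494 sabins.
Net gain per sq m: Δα = 0.67 − 0.07 = 0.60.
Area = ΔA/Δα = 81.494/0.60 = 135.8 sq m.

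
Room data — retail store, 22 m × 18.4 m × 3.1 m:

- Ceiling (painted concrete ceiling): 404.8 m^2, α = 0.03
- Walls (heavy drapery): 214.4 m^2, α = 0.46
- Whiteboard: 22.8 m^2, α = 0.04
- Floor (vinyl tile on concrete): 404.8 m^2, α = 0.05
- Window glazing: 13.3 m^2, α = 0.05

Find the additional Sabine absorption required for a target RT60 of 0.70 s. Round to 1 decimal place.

A₁ = Σ Sᵢαᵢ = 404.8*0.03 + 214.4*0.46 + 22.8*0.04 + 404.8*0.05 + 13.3*0.05 = 132.585 sabins.
Target A₂ = 0.161·1254.88/0.70 = 288.622 sabins (V = 1254.88 m³).
Additional absorption ΔA = 288.622 − 132.585 = 156.0 sabins.

156.0 sabins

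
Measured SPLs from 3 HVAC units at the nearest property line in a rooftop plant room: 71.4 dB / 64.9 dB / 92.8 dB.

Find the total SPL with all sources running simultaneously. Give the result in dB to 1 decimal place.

92.8 dB

Converting to relative power and adding: 10^(71.4/10) + 10^(64.9/10) + 10^(92.8/10) = 1.922e+09.
Combined level = 10 log₁₀(1.922e+09) = 92.8 dB.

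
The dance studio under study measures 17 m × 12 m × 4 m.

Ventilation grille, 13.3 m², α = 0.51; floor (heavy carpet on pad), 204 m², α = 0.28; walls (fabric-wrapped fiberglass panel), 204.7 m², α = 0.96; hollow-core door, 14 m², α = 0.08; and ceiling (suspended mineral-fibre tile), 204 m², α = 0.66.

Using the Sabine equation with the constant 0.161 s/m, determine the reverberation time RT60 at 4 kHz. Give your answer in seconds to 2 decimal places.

0.33 sec

A = Σ Sᵢαᵢ = 13.3·0.51 + 204·0.28 + 204.7·0.96 + 14·0.08 + 204·0.66 = 396.175 sabins.
Volume V = 17 × 12 × 4 = 816 m³.
T = 0.161 V/A = 0.161·816/396.175 = 0.33 s.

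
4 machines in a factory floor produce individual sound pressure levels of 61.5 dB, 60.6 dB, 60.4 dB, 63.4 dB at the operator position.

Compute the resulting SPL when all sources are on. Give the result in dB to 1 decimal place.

67.7 dB

Sum in the linear (power) domain: Σ 10^(Lᵢ/10) = 10^(61.5/10) + 10^(60.6/10) + 10^(60.4/10) + 10^(63.4/10) = 5.845e+06.
Back to dB: 10·log₁₀ Σ = 67.7 dB.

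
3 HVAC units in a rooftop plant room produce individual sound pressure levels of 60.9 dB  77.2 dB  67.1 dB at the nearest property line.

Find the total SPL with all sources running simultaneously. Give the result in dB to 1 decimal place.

Σ 10^(Lᵢ/10) = 5.884e+07.
L_total = 10·log₁₀(5.884e+07) = 77.7 dB.

77.7 dB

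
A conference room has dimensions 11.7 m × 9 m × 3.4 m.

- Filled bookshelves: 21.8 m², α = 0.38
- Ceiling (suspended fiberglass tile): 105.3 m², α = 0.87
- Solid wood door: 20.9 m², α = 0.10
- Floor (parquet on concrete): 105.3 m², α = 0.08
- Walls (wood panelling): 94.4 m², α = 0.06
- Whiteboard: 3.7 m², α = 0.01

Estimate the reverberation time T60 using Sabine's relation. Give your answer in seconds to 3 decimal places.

A = Σ Sᵢαᵢ = 21.8·0.38 + 105.3·0.87 + 20.9·0.10 + 105.3·0.08 + 94.4·0.06 + 3.7·0.01 = 116.110 sabins.
Volume V = 11.7 × 9 × 3.4 = 358.02 m³.
RT60 = 0.161 · V / A = 0.161 × 358.02 / 116.110 = 0.496 s.

0.496 sec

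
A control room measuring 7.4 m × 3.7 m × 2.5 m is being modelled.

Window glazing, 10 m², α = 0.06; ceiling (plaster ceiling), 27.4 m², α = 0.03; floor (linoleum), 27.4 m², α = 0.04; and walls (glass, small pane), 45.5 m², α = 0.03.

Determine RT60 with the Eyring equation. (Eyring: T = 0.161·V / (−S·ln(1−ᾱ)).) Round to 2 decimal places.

2.79 sec

S = Σ Sᵢ = 110.3 m².
Absorption A = 10×0.06 + 27.4×0.03 + 27.4×0.04 + 45.5×0.03 = 3.883 sabins.
ᾱ = 3.883 / 110.3 = 0.0352.
Eyring denominator: −S ln(1−ᾱ) = 3.953.
V = 7.4 × 3.7 × 2.5 = 68.45 m³.
T = 0.161·V/[−S·ln(1−ᾱ)] = 0.161·68.45/3.953 = 2.79 s.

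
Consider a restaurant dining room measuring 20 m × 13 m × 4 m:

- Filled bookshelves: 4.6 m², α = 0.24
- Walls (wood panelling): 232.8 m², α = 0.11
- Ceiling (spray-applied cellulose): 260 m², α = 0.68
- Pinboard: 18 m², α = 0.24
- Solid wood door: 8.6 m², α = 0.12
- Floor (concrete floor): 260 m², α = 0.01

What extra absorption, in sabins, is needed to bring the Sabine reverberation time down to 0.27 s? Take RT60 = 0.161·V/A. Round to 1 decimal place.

408.7 sabins

Summing Sᵢαᵢ: 1.104 + 25.608 + 176.800 + 4.320 + 1.032 + 2.600 → A₁ = 211.464 sabins.
Target A₂ = 0.161·1040/0.27 = 620.148 sabins (V = 1040 m³).
Additional absorption ΔA = 620.148 − 211.464 = 408.7 sabins.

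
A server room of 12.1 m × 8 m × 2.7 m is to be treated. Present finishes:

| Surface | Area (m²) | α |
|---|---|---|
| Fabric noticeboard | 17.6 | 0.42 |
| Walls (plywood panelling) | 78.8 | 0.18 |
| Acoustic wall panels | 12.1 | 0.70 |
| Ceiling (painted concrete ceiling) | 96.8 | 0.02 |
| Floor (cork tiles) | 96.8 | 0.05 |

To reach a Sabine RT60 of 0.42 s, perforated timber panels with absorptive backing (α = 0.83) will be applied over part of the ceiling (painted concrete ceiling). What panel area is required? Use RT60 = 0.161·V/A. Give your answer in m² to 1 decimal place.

78.2

Summing Sᵢαᵢ: 7.392 + 14.184 + 8.470 + 1.936 + 4.840 → A₁ = 36.822 sabins.
Required A₂ = 0.161·261.36/0.42 = 100.188 sabins.
Absorption to add: 100.188 − 36.822 = 63.366 sabins.
Net gain per m²: Δα = 0.83 − 0.02 = 0.81.
Panel area = 63.366 / 0.81 = 78.2 m².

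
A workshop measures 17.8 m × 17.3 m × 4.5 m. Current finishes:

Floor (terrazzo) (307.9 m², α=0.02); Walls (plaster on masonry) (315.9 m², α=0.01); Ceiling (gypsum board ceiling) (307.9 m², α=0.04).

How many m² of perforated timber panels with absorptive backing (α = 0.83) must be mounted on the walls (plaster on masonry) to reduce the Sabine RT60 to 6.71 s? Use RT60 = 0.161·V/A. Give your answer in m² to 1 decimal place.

14.2

Summing Sᵢαᵢ: 6.158 + 3.159 + 12.316 → A₁ = 21.633 sabins.
Required A₂ = 0.161·1385.73/6.71 = 33.249 sabins.
ΔA needed = 33.249 − 21.633 = 11.616 sabins.
Each m² of panel replacing the walls (plaster on masonry) adds (0.83 − 0.01) = 0.82 sabins.
Area = ΔA/Δα = 11.616/0.82 = 14.2 m².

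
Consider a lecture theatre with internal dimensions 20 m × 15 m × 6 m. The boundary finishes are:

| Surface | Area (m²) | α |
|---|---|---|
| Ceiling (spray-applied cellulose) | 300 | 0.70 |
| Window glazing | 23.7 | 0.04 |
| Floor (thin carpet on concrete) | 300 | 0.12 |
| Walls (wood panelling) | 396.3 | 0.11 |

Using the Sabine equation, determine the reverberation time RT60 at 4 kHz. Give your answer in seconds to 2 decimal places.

1.00 s

Total absorption A = 300·0.70 + 23.7·0.04 + 300·0.12 + 396.3·0.11
  = 210.000 + 0.948 + 36.000 + 43.593 = 290.541 m² sabins.
Room volume: 1800 m³.
RT60 = 0.161 · V / A = 0.161 × 1800 / 290.541 = 1.00 s.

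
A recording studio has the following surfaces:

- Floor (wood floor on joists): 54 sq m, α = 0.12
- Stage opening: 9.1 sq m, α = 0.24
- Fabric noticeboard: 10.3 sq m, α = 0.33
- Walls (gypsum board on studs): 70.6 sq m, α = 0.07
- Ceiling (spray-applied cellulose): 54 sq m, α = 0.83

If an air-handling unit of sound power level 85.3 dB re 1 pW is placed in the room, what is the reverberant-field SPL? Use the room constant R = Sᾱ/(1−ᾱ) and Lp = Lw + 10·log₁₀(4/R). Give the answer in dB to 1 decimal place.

71.8 dB

Σ(Sᵢαᵢ) = 54·0.12 + 9.1·0.24 + 10.3·0.33 + 70.6·0.07 + 54·0.83 = 61.825; total area S = 198.0 sq m.
ᾱ = 61.825/198.0 = 0.3122; R = Sᾱ/(1−ᾱ) = 61.825/(1−0.3122) = 89.888 sq m.
Lp = Lw + 10 log₁₀(4/R) = 85.3 -13.52 = 71.8 dB.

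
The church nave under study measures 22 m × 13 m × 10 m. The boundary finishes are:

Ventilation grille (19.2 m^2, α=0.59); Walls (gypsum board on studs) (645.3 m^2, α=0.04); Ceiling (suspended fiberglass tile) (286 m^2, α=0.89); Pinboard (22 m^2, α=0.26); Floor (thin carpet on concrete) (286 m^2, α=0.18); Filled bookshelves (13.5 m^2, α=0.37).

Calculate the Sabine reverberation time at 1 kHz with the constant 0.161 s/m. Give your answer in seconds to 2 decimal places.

1.30 seconds

Total absorption A = 19.2·0.59 + 645.3·0.04 + 286·0.89 + 22·0.26 + 286·0.18 + 13.5·0.37
  = 11.328 + 25.812 + 254.540 + 5.720 + 51.480 + 4.995 = 353.875 m^2 sabins.
V = 22·13·10 = 2860 m³.
Sabine: RT60 = 0.161 × 2860 / 353.875 = 1.30 s.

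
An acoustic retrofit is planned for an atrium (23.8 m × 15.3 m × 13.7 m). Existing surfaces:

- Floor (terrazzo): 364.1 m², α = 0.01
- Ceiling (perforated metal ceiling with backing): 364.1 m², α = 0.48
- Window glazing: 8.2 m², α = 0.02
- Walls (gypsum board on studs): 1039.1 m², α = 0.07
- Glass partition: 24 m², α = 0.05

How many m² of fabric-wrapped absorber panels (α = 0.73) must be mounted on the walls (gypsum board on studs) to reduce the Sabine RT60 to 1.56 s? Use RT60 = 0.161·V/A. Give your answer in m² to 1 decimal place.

397.5

Total absorption A₁ = 364.1×0.01 + 364.1×0.48 + 8.2×0.02 + 1039.1×0.07 + 24×0.05
  = 3.641 + 174.768 + 0.164 + 72.737 + 1.200 = 252.510 m² sabins.
V = 4988.718 m³. Target absorption A₂ = 0.161 × 4988.718 / 1.56 = 514.861 sabins.
ΔA needed = 514.861 − 252.510 = 262.351 sabins.
Each m² of panel replacing the walls (gypsum board on studs) adds (0.73 − 0.07) = 0.66 sabins.
Panel area = 262.351 / 0.66 = 397.5 m².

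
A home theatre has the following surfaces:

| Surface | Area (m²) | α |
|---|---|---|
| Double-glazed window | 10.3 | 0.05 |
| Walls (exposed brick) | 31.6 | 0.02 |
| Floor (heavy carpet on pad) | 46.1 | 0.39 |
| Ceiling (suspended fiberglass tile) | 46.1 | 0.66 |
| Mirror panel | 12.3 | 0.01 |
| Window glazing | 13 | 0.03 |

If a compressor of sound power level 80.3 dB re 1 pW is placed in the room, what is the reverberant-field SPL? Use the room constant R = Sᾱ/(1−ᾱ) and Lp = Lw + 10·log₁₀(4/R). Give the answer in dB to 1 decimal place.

67.7 dB

A = 50.065 sabins; S = 159.4 m².
ᾱ = 0.3141, so room constant R = A/(1−ᾱ) = 72.992 m².
Lp = 80.3 + 10·log₁₀(4/72.992) = 80.3 + (-12.61) = 67.7 dB.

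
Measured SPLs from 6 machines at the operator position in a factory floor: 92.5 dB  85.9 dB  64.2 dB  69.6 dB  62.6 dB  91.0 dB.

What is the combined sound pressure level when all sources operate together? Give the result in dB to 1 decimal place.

95.4 dB

Converting to relative power and adding: 10^(92.5/10) + 10^(85.9/10) + 10^(64.2/10) + 10^(69.6/10) + 10^(62.6/10) + 10^(91.0/10) = 3.44e+09.
Back to dB: 10·log₁₀ Σ = 95.4 dB.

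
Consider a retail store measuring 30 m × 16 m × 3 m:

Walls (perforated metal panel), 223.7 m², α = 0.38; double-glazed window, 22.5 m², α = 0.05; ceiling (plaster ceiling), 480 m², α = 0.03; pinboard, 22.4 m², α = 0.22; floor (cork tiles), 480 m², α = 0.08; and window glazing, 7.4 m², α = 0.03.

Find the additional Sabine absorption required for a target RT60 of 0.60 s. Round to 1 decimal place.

242.3 sabins

Summing Sᵢαᵢ: 85.006 + 1.125 + 14.400 + 4.928 + 38.400 + 0.222 → A₁ = 144.081 sabins.
Target A₂ = 0.161·1440/0.60 = 386.400 sabins (V = 1440 m³).
Shortfall: 386.400 − 144.081 = 242.3 sabins.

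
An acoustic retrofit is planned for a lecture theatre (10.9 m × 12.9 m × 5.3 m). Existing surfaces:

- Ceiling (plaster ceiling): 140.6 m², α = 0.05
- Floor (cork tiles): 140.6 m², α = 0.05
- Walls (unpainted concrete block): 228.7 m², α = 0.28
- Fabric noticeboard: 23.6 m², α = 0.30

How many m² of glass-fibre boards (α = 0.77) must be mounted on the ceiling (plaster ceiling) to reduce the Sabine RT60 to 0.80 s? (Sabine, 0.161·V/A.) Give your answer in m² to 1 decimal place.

90.0

A₁ = Σ Sᵢαᵢ = 140.6×0.05 + 140.6×0.05 + 228.7×0.28 + 23.6×0.30 = 85.176 sabins.
V = 745.233 m³. Target absorption A₂ = 0.161 × 745.233 / 0.80 = 149.978 sabins.
Absorption to add: 149.978 − 85.176 = 64.802 sabins.
Net gain per m²: Δα = 0.77 − 0.05 = 0.72.
Area = ΔA/Δα = 64.802/0.72 = 90.0 m².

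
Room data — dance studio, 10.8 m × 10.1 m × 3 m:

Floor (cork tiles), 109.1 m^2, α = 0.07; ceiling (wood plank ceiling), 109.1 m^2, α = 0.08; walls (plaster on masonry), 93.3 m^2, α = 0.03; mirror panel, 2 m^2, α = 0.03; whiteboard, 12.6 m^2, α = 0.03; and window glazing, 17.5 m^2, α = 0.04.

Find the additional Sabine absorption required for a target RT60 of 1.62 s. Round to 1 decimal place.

Summing Sᵢαᵢ: 7.637 + 8.728 + 2.799 + 0.060 + 0.378 + 0.700 → A₁ = 20.302 sabins.
Target A₂ = 0.161·327.24/1.62 = 32.522 sabins (V = 327.24 m³).
Shortfall: 32.522 − 20.302 = 12.2 sabins.

12.2 sabins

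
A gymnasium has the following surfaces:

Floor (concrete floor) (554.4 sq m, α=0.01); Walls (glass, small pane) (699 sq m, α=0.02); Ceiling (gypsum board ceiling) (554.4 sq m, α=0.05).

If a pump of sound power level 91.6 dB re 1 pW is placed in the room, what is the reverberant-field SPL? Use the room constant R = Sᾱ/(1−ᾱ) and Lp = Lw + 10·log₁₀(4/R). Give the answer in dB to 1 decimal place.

A = 47.244 sabins; S = 1807.8 sq m.
ᾱ = 0.0261, so room constant R = A/(1−ᾱ) = 48.510 sq m.
Lp = Lw + 10 log₁₀(4/R) = 91.6 -10.84 = 80.8 dB.

80.8 dB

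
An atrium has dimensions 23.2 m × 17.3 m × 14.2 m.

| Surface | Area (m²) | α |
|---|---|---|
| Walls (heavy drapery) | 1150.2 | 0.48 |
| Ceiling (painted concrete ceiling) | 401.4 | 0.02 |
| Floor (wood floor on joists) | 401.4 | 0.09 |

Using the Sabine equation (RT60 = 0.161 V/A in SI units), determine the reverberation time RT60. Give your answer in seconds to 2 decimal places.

Summing Sᵢαᵢ: 552.096 + 8.028 + 36.126 → A = 596.250 sabins.
V = 23.2·17.3·14.2 = 5699.312 m³.
T = 0.161 V/A = 0.161·5699.312/596.250 = 1.54 s.

1.54 seconds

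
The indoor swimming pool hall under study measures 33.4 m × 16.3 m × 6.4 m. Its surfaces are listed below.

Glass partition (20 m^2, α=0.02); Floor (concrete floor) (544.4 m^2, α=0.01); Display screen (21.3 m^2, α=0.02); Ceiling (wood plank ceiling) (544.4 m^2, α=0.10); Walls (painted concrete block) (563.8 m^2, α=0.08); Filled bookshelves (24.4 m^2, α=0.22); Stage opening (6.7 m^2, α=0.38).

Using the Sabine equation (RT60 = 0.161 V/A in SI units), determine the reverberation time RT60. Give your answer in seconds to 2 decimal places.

4.93 sec

Total absorption A = 20·0.02 + 544.4·0.01 + 21.3·0.02 + 544.4·0.10 + 563.8·0.08 + 24.4·0.22 + 6.7·0.38
  = 0.400 + 5.444 + 0.426 + 54.440 + 45.104 + 5.368 + 2.546 = 113.728 m^2 sabins.
V = 33.4·16.3·6.4 = 3484.288 m³.
Sabine: RT60 = 0.161 × 3484.288 / 113.728 = 4.93 s.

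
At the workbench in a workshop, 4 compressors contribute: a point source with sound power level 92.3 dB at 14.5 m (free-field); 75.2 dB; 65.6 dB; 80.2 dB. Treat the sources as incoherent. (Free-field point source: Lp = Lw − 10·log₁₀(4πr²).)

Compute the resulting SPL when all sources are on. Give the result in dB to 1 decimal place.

Source at 14.5 m: Lp = 92.3 − 10·log₁₀(4π·14.5²) = 92.3 − 10·log₁₀(2642.079) = 58.1 dB.
Σ 10^(Lᵢ/10) = 1.421e+08.
Back to dB: 10·log₁₀ Σ = 81.5 dB.

81.5 dB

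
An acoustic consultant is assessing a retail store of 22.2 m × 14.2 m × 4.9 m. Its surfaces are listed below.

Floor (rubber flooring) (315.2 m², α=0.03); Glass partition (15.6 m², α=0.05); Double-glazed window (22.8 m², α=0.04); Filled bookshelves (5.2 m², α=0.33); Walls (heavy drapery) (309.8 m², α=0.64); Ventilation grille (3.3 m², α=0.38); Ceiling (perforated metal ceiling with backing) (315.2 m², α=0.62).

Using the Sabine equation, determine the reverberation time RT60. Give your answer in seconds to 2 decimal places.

A = Σ Sᵢαᵢ = 315.2×0.03 + 15.6×0.05 + 22.8×0.04 + 5.2×0.33 + 309.8×0.64 + 3.3×0.38 + 315.2×0.62 = 407.814 sabins.
Room volume: 1544.676 m³.
RT60 = 0.161 · V / A = 0.161 × 1544.676 / 407.814 = 0.61 s.

0.61 seconds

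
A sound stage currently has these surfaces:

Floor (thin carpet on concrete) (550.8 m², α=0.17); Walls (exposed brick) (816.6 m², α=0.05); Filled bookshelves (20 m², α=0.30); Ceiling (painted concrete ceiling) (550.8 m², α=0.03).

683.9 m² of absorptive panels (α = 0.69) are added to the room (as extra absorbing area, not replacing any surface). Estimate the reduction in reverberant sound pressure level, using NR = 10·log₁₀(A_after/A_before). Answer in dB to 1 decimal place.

Equivalent absorption area: A_before = 550.8*0.17 + 816.6*0.05 + 20*0.30 + 550.8*0.03 = 156.990 m².
Added absorption = 683.9 × 0.69 = 471.891 sabins.
New total A_after = 628.881 sabins.
NR = 10·log₁₀(628.881/156.990) = 6.0 dB.

6.0 dB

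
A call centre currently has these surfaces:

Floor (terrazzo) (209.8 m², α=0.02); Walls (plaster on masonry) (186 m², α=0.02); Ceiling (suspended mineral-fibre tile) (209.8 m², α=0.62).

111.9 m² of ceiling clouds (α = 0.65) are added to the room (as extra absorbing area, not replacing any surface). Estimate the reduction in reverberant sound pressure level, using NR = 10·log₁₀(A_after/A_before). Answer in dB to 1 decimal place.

1.8 dB

Summing Sᵢαᵢ: 4.196 + 3.720 + 130.076 → A_before = 137.992 sabins.
Treatment contributes 111.9·0.65 = 72.735 sabins.
New total A_after = 210.727 sabins.
Reduction = 10 log₁₀(A_after/A_before) = 10 log₁₀(1.5271) = 1.8 dB.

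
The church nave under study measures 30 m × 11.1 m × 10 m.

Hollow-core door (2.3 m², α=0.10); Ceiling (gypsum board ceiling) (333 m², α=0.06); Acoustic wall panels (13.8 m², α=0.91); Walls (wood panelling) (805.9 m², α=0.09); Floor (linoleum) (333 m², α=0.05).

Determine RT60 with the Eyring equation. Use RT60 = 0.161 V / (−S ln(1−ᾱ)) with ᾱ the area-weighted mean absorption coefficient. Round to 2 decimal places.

4.21 seconds

Total surface area S = 2.3 + 333 + 13.8 + 805.9 + 333 = 1488.0 m².
Absorption A = 2.3·0.10 + 333·0.06 + 13.8·0.91 + 805.9·0.09 + 333·0.05 = 121.949 sabins.
ᾱ = 121.949 / 1488.0 = 0.0820.
Eyring denominator: −S ln(1−ᾱ) = 127.310.
V = 30 × 11.1 × 10 = 3330 m³.
T = 0.161·V/[−S·ln(1−ᾱ)] = 0.161·3330/127.310 = 4.21 s.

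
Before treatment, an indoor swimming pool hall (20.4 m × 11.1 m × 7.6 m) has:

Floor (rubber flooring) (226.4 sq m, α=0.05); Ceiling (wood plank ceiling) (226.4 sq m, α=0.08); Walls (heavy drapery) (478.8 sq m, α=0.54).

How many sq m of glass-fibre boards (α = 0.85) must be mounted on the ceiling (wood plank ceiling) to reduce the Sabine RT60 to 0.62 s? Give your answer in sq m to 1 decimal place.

A₁ = Σ Sᵢαᵢ = 226.4*0.05 + 226.4*0.08 + 478.8*0.54 = 287.984 sabins.
Required A₂ = 0.161·1720.944/0.62 = 446.890 sabins.
Absorption to add: 446.890 − 287.984 = 158.906 sabins.
Each sq m of panel replacing the ceiling (wood plank ceiling) adds (0.85 − 0.08) = 0.77 sabins.
Panel area = 158.906 / 0.77 = 206.4 sq m.

206.4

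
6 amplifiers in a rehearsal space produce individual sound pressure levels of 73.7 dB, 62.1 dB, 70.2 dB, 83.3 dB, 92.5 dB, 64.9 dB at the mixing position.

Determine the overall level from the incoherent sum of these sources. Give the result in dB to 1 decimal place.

Sum in the linear (power) domain: Σ 10^(Lᵢ/10) = 10^(73.7/10) + 10^(62.1/10) + 10^(70.2/10) + 10^(83.3/10) + 10^(92.5/10) + 10^(64.9/10) = 2.031e+09.
Back to dB: 10·log₁₀ Σ = 93.1 dB.

93.1 dB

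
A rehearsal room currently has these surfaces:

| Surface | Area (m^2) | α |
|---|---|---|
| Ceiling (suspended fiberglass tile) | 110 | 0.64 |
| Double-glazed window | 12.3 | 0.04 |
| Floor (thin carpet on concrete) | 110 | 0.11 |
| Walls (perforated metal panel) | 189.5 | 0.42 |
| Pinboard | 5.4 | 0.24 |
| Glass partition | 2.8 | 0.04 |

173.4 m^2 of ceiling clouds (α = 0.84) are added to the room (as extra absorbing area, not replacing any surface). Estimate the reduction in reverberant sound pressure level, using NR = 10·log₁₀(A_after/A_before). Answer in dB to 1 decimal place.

2.8 dB

Total absorption A_before = 110*0.64 + 12.3*0.04 + 110*0.11 + 189.5*0.42 + 5.4*0.24 + 2.8*0.04
  = 70.400 + 0.492 + 12.100 + 79.590 + 1.296 + 0.112 = 163.990 m^2 sabins.
Added absorption = 173.4 × 0.84 = 145.656 sabins.
A_after = 163.990 + 145.656 = 309.646 sabins.
Reduction = 10 log₁₀(A_after/A_before) = 10 log₁₀(1.8882) = 2.8 dB.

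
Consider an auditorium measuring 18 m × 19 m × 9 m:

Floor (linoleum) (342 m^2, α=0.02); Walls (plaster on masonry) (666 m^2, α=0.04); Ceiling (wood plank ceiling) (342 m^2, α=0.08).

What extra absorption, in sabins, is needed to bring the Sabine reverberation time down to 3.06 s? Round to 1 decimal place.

101.1 sabins

Summing Sᵢαᵢ: 6.840 + 26.640 + 27.360 → A₁ = 60.840 sabins.
Target A₂ = 0.161·3078/3.06 = 161.947 sabins (V = 3078 m³).
ΔA = A₂ − A₁ = 161.947 − 60.840 = 101.1 sabins.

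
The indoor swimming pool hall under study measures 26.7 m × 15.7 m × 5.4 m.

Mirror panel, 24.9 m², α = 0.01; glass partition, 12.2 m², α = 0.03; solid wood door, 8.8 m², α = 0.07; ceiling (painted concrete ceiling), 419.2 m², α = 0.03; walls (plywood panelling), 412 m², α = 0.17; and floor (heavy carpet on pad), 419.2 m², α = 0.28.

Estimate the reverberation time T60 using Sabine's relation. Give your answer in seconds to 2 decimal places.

A = Σ Sᵢαᵢ = 24.9×0.01 + 12.2×0.03 + 8.8×0.07 + 419.2×0.03 + 412×0.17 + 419.2×0.28 = 201.223 sabins.
V = 26.7·15.7·5.4 = 2263.626 m³.
Sabine: RT60 = 0.161 × 2263.626 / 201.223 = 1.81 s.

1.81 sec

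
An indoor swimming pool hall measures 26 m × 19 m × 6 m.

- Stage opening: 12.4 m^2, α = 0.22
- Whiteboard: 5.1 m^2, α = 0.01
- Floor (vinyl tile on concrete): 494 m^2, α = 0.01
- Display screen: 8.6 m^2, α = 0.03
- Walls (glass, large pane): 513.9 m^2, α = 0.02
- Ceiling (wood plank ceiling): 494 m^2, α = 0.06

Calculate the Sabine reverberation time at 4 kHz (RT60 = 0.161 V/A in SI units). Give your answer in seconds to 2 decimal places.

Total absorption A = 12.4×0.22 + 5.1×0.01 + 494×0.01 + 8.6×0.03 + 513.9×0.02 + 494×0.06
  = 2.728 + 0.051 + 4.940 + 0.258 + 10.278 + 29.640 = 47.895 m^2 sabins.
Room volume: 2964 m³.
T = 0.161 V/A = 0.161·2964/47.895 = 9.96 s.

9.96 s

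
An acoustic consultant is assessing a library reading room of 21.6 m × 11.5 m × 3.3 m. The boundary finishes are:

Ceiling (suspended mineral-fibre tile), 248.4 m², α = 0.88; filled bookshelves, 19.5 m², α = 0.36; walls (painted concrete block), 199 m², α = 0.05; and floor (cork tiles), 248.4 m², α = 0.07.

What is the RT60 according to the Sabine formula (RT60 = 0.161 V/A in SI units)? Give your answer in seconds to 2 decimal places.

Equivalent absorption area: A = 248.4×0.88 + 19.5×0.36 + 199×0.05 + 248.4×0.07 = 252.950 m².
V = 21.6·11.5·3.3 = 819.72 m³.
RT60 = 0.161 · V / A = 0.161 × 819.72 / 252.950 = 0.52 s.

0.52 sec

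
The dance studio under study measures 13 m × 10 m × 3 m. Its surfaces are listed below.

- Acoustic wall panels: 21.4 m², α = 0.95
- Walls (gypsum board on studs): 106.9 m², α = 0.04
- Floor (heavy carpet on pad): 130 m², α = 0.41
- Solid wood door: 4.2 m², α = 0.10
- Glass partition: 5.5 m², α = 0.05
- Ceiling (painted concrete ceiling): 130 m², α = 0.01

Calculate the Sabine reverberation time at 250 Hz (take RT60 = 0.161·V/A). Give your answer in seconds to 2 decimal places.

A = Σ Sᵢαᵢ = 21.4·0.95 + 106.9·0.04 + 130·0.41 + 4.2·0.10 + 5.5·0.05 + 130·0.01 = 79.901 sabins.
Room volume: 390 m³.
Sabine: RT60 = 0.161 × 390 / 79.901 = 0.79 s.

0.79 s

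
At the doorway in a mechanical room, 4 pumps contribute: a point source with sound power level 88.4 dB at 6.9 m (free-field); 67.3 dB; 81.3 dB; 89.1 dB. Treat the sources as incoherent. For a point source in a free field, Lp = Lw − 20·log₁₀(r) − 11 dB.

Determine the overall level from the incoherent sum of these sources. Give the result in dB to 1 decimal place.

Source at 6.9 m: Lp = 88.4 − 20·log₁₀(6.9) − 11 = 60.6 dB.
Σ 10^(Lᵢ/10) = 9.542e+08.
Back to dB: 10·log₁₀ Σ = 89.8 dB.

89.8 dB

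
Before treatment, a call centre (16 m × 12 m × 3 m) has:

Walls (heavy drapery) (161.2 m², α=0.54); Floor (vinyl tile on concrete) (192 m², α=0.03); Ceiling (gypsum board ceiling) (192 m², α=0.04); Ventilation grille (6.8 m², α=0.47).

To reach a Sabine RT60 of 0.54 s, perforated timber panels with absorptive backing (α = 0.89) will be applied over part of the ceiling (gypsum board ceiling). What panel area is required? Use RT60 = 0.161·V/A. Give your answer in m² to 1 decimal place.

Total absorption A₁ = 161.2·0.54 + 192·0.03 + 192·0.04 + 6.8·0.47
  = 87.048 + 5.760 + 7.680 + 3.196 = 103.684 m² sabins.
V = 576 m³. Target absorption A₂ = 0.161 × 576 / 0.54 = 171.733 sabins.
Absorption to add: 171.733 − 103.684 = 68.049 sabins.
Each m² of panel replacing the ceiling (gypsum board ceiling) adds (0.89 − 0.04) = 0.85 sabins.
Area = ΔA/Δα = 68.049/0.85 = 80.1 m².

80.1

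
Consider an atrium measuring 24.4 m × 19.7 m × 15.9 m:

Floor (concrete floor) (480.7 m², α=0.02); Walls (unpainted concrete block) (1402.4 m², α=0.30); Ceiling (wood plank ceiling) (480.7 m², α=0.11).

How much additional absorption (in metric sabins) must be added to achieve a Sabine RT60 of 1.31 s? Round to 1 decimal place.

Summing Sᵢαᵢ: 9.614 + 420.720 + 52.877 → A₁ = 483.211 sabins.
Target A₂ = 0.161·7642.812/1.31 = 939.307 sabins (V = 7642.812 m³).
Additional absorption ΔA = 939.307 − 483.211 = 456.1 sabins.

456.1 sabins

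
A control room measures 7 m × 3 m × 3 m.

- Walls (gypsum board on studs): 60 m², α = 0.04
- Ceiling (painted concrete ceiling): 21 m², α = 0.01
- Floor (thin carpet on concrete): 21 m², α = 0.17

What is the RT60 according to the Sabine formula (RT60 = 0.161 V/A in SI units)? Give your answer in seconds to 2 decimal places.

1.64 seconds

Total absorption A = 60·0.04 + 21·0.01 + 21·0.17
  = 2.400 + 0.210 + 3.570 = 6.180 m² sabins.
Volume V = 7 × 3 × 3 = 63 m³.
T = 0.161 V/A = 0.161·63/6.180 = 1.64 s.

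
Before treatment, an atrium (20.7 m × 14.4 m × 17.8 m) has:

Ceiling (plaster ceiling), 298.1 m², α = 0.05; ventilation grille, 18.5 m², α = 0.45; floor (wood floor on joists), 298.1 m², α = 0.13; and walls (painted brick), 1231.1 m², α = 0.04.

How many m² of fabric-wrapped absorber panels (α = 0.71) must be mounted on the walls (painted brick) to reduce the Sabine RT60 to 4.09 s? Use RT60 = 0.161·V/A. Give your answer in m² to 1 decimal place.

A₁ = Σ Sᵢαᵢ = 298.1×0.05 + 18.5×0.45 + 298.1×0.13 + 1231.1×0.04 = 111.227 sabins.
V = 5305.824 m³. Target absorption A₂ = 0.161 × 5305.824 / 4.09 = 208.860 sabins.
ΔA needed = 208.860 − 111.227 = 97.633 sabins.
Each m² of panel replacing the walls (painted brick) adds (0.71 − 0.04) = 0.67 sabins.
Area = ΔA/Δα = 97.633/0.67 = 145.7 m².

145.7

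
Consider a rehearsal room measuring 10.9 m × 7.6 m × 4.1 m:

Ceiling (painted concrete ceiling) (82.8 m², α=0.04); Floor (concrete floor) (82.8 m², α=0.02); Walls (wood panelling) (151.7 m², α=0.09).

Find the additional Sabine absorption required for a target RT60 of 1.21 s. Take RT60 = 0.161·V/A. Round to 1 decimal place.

26.6 sabins

Equivalent absorption area: A₁ = 82.8*0.04 + 82.8*0.02 + 151.7*0.09 = 18.621 m².
Target A₂ = 0.161·339.644/1.21 = 45.192 sabins (V = 339.644 m³).
ΔA = A₂ − A₁ = 45.192 − 18.621 = 26.6 sabins.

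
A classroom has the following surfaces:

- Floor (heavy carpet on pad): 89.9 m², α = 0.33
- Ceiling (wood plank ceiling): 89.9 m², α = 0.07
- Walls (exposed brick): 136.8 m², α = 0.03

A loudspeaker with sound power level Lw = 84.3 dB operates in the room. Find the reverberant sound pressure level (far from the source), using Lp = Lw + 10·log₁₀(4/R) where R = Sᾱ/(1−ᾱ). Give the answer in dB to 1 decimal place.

Σ(Sᵢαᵢ) = 89.9×0.33 + 89.9×0.07 + 136.8×0.03 = 40.064; total area S = 316.6 m².
ᾱ = 0.1265, so room constant R = A/(1−ᾱ) = 45.866 m².
Lp = Lw + 10 log₁₀(4/R) = 84.3 -10.59 = 73.7 dB.

73.7 dB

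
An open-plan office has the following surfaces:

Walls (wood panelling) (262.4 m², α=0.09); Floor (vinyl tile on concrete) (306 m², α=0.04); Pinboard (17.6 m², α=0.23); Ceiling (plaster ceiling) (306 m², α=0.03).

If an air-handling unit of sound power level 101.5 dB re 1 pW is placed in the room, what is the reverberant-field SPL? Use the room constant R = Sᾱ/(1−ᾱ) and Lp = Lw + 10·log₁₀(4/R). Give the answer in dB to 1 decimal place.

Σ(Sᵢαᵢ) = 262.4·0.09 + 306·0.04 + 17.6·0.23 + 306·0.03 = 49.084; total area S = 892.0 m².
ᾱ = 0.0550, so room constant R = A/(1−ᾱ) = 51.941 m².
Lp = Lw + 10 log₁₀(4/R) = 101.5 -11.13 = 90.4 dB.

90.4 dB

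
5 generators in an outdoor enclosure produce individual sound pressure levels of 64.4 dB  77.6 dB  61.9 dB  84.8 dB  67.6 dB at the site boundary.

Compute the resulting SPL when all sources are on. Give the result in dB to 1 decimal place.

Sum in the linear (power) domain: Σ 10^(Lᵢ/10) = 10^(64.4/10) + 10^(77.6/10) + 10^(61.9/10) + 10^(84.8/10) + 10^(67.6/10) = 3.696e+08.
L_total = 10·log₁₀(3.696e+08) = 85.7 dB.

85.7 dB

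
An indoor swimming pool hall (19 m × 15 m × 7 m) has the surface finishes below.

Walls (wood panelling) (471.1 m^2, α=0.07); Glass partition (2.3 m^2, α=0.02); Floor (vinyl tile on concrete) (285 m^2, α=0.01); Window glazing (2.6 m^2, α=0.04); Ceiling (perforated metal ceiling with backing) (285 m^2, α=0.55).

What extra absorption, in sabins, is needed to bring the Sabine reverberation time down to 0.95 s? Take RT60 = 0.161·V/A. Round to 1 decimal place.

Summing Sᵢαᵢ: 32.977 + 0.046 + 2.850 + 0.104 + 156.750 → A₁ = 192.727 sabins.
For T = 0.95 s, need A₂ = 0.161·V/T = 0.161·1995/0.95 = 338.100 sabins.
Additional absorption ΔA = 338.100 − 192.727 = 145.4 sabins.

145.4 sabins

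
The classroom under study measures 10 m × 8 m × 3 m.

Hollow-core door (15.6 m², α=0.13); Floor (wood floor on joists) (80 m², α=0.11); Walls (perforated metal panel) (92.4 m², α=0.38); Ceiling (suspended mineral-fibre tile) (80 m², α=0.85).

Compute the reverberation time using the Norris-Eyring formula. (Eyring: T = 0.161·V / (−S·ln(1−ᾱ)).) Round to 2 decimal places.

0.26 sec

S = Σ Sᵢ = 268.0 m².
Absorption A = 15.6×0.13 + 80×0.11 + 92.4×0.38 + 80×0.85 = 113.940 sabins.
Mean coefficient ᾱ = A/S = 0.4251.
Eyring denominator: −S ln(1−ᾱ) = 148.354.
V = 10 × 8 × 3 = 240 m³.
RT60 = 0.161 × 240 / 148.354 = 0.26 s.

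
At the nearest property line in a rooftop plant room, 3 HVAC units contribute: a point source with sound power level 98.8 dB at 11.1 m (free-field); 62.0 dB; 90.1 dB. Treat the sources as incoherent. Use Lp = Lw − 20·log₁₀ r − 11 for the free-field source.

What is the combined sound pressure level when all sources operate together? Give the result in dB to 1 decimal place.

Source at 11.1 m: Lp = 98.8 − 20·log₁₀(11.1) − 11 = 66.9 dB.
Converting to relative power and adding: 10^(66.9/10) + 10^(62.0/10) + 10^(90.1/10) = 1.03e+09.
Back to dB: 10·log₁₀ Σ = 90.1 dB.

90.1 dB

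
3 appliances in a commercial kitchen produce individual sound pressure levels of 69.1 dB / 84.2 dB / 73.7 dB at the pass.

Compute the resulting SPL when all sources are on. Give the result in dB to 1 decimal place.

84.7 dB

Σ 10^(Lᵢ/10) = 2.946e+08.
L_total = 10·log₁₀(2.946e+08) = 84.7 dB.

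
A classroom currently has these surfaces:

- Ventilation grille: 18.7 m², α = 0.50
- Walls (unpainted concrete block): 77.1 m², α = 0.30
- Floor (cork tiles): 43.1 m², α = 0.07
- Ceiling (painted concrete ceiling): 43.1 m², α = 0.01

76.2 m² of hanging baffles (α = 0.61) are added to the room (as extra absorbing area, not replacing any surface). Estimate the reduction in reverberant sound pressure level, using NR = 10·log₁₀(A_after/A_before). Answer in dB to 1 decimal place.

Total absorption A_before = 18.7*0.50 + 77.1*0.30 + 43.1*0.07 + 43.1*0.01
  = 9.350 + 23.130 + 3.017 + 0.431 = 35.928 m² sabins.
Treatment contributes 76.2·0.61 = 46.482 sabins.
A_after = 35.928 + 46.482 = 82.410 sabins.
Reduction = 10 log₁₀(A_after/A_before) = 10 log₁₀(2.2938) = 3.6 dB.

3.6 dB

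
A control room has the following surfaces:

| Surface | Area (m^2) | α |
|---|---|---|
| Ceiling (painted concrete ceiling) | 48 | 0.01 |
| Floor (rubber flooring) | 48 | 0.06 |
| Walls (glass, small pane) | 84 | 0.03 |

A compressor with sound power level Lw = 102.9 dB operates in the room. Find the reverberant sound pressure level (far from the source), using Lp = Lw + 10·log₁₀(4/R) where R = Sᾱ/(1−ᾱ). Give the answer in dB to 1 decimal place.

101.1 dB

Σ(Sᵢαᵢ) = 48×0.01 + 48×0.06 + 84×0.03 = 5.880; total area S = 180.0 m^2.
ᾱ = 0.0327, so room constant R = A/(1−ᾱ) = 6.079 m^2.
Lp = Lw + 10 log₁₀(4/R) = 102.9 -1.82 = 101.1 dB.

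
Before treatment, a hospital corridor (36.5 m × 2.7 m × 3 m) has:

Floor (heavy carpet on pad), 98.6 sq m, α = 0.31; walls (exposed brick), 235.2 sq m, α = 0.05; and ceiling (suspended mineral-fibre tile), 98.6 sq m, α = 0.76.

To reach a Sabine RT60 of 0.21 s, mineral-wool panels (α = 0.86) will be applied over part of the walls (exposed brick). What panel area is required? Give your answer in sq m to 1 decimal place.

135.1

Summing Sᵢαᵢ: 30.566 + 11.760 + 74.936 → A₁ = 117.262 sabins.
V = 295.65 m³. Target absorption A₂ = 0.161 × 295.65 / 0.21 = 226.665 sabins.
Absorption to add: 226.665 − 117.262 = 109.403 sabins.
Each sq m of panel replacing the walls (exposed brick) adds (0.86 − 0.05) = 0.81 sabins.
Area = ΔA/Δα = 109.403/0.81 = 135.1 sq m.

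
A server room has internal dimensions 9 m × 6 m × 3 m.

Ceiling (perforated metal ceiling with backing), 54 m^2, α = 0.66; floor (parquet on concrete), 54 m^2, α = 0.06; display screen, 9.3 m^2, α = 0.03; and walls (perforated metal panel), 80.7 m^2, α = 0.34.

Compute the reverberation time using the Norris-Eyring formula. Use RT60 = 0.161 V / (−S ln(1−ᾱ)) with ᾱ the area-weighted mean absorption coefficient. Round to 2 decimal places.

Total surface area S = 54 + 54 + 9.3 + 80.7 = 198.0 m^2.
Absorption A = 54×0.66 + 54×0.06 + 9.3×0.03 + 80.7×0.34 = 66.597 sabins.
Mean coefficient ᾱ = A/S = 0.3363.
−S·ln(1−ᾱ) = −198.0 × ln(1 − 0.3363) = 81.165.
V = 9 × 6 × 3 = 162 m³.
T = 0.161·V/[−S·ln(1−ᾱ)] = 0.161·162/81.165 = 0.32 s.

0.32 s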